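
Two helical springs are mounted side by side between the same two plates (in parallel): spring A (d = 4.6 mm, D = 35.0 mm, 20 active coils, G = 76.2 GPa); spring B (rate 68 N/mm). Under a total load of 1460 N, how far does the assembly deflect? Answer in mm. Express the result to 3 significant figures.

k_A = Gd⁴/(8D³N_a) = (76.2×10³)(4.6⁴)/(8·35.0³·20) = 4.9735 N/mm
Parallel: k_eq = 4.9735 + 68 = 72.974 N/mm
δ = F/k_eq = 1460/72.974 = 20.007 mm

20.0 mm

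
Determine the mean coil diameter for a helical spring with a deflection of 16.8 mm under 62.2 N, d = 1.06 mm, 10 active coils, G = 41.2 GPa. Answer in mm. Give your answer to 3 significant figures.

Required rate k = F/δ = 62.2/16.8 = 3.7024 N/mm
D = (Gd⁴/(8N_a·k))^(1/3) = (41.2×10³·1.06⁴/(8·10·3.7024))^(1/3)
  = (175.61)^(1/3) = 5.5999 mm

5.60 mm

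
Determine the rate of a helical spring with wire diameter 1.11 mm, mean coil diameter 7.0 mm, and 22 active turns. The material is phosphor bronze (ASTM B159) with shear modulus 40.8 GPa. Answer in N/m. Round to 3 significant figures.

k = Gd⁴/(8D³N_a) = (40.8×10³ × 1.11⁴) / (8 × 7.0³ × 22)
  = 61937.3 / 60368 = 1.026 N/mm = 1026 N/m

1030 N/m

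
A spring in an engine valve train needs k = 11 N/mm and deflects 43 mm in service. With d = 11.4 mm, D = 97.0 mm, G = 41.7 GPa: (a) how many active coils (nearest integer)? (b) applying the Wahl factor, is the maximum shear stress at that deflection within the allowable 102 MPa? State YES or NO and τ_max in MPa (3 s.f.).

(a) 9 coils; (b) YES, τ_max = 90.1 MPa

N_a = Gd⁴/(8D³k) = (41.7×10³)(11.4⁴)/(8·97.0³·11) = 8.769 → N_a = 9
Actual rate k = Gd⁴/(8D³·9) = 10.718 N/mm
Working load F = kδ = 10.718·43 = 460.87 N
C = 97.0/11.4 = 8.5088; K_W = (4C−1)/(4C−4)+0.615/C = 1.1722
τ_max = K_W·8FD/(πd³) = 1.1722·76.838 = 90.066 MPa
τ_max ≤ 102 MPa → acceptable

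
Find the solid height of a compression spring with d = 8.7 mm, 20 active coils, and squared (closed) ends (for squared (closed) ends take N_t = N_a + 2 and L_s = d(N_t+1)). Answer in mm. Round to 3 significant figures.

squared (closed) ends: N_t = N_a + 2 = 20 + 2 = 22
L_s = d·(N_t+1) = 8.7 × 23 = 200.1 mm

200 mm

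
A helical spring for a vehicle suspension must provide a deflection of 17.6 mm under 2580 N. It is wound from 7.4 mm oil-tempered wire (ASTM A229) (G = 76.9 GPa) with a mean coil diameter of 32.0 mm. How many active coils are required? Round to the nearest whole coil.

Required rate k = F/δ = 2580/17.6 = 146.59 N/mm
N_a = Gd⁴/(8D³k) = (76.9×10³ × 7.4⁴)/(8 × 32.0³ × 146.59)
    = 2.30597e+08 / 3.84279e+07 = 6.001 → 6 coils

6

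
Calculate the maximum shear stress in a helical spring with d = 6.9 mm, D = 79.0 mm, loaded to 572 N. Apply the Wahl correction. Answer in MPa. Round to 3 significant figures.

Spring index C = D/d = 79.0/6.9 = 11.4493
K_W = (4C−1)/(4C−4) + 0.615/C = 44.797/41.797 + 0.0537 = 1.1255
τ₀ = 8FD/(πd³) = 8·572·79.0/(π·6.9³) = 361504/1032 = 350.28 MPa
τ_max = K·τ₀ = 1.1255 × 350.28 = 394.24 MPa

394 MPa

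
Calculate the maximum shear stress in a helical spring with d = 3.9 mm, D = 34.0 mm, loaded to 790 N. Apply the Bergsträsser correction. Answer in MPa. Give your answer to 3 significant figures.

Spring index C = D/d = 34.0/3.9 = 8.7179
K_B = (4C+2)/(4C−3) = 36.872/31.872 = 1.1569
τ₀ = 8FD/(πd³) = 8·790·34.0/(π·3.9³) = 214880/186.36 = 1153.1 MPa
τ_max = K·τ₀ = 1.1569 × 1153.1 = 1334 MPa

1330 MPa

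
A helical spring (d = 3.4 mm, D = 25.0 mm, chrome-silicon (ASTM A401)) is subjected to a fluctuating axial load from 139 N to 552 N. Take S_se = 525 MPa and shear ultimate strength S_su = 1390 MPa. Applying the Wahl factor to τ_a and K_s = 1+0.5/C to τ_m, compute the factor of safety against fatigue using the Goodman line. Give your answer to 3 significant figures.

C = D/d = 25.0/3.4 = 7.3529; K_W = (4C−1)/(4C−4)+0.615/C = 1.2017; K_s = 1+0.5/C = 1.0680
F_a = (F_max−F_min)/2 = 206.5 N; F_m = (F_max+F_min)/2 = 345.5 N
τ_a = K_W·8F_aD/(πd³) = 1.2017 × 334.47 = 401.94 MPa
τ_m = K_s·8F_mD/(πd³) = 1.0680 × 559.62 = 597.67 MPa
Goodman: 1/n_f = τ_a/S_se + τ_m/S_su = 401.94/525 + 597.67/1390 = 0.76559 + 0.42998 = 1.1956
n_f = 1/1.1956 = 0.8364

0.836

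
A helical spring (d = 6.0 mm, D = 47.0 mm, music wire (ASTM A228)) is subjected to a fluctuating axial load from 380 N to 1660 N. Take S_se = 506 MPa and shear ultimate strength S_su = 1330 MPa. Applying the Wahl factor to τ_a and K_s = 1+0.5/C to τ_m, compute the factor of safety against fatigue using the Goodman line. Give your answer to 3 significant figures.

C = D/d = 47.0/6.0 = 7.8333; K_W = (4C−1)/(4C−4)+0.615/C = 1.1883; K_s = 1+0.5/C = 1.0638
F_a = (F_max−F_min)/2 = 640 N; F_m = (F_max+F_min)/2 = 1020 N
τ_a = K_W·8F_aD/(πd³) = 1.1883 × 354.62 = 421.38 MPa
τ_m = K_s·8F_mD/(πd³) = 1.0638 × 565.18 = 601.25 MPa
Goodman: 1/n_f = τ_a/S_se + τ_m/S_su = 421.38/506 + 601.25/1330 = 0.83277 + 0.45207 = 1.2848
n_f = 1/1.2848 = 0.7783

0.778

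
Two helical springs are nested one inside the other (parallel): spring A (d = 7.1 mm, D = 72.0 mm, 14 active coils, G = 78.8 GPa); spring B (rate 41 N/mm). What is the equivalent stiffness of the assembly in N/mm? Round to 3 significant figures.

45.8 N/mm

k_A = Gd⁴/(8D³N_a) = (78.8×10³)(7.1⁴)/(8·72.0³·14) = 4.7901 N/mm
Parallel: k_eq = 4.7901 + 41 = 45.79 N/mm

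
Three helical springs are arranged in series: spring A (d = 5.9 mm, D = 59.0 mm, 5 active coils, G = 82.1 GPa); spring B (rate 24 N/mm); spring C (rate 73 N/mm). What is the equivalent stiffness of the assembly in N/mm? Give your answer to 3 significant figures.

7.25 N/mm

k_A = Gd⁴/(8D³N_a) = (82.1×10³)(5.9⁴)/(8·59.0³·5) = 12.11 N/mm
Series: 1/k_eq = 1/12.11 + 1/24 + 1/73 = 0.13794; k_eq = 7.2494 N/mm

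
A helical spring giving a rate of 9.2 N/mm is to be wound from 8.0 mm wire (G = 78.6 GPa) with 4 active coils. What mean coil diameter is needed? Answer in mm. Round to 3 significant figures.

D = (Gd⁴/(8N_a·k))^(1/3) = (78.6×10³·8.0⁴/(8·4·9.2))^(1/3)
  = (1.09357e+06)^(1/3) = 103.0263 mm

103 mm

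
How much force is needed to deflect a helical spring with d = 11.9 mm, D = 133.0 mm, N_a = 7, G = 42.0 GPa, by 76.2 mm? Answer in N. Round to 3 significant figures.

487 N

k = Gd⁴/(8D³N_a) = (42.0×10³)(11.9⁴)/(8·133.0³·7) = 6.3928 N/mm
F = k·δ = 6.3928 × 76.2 = 487.13 N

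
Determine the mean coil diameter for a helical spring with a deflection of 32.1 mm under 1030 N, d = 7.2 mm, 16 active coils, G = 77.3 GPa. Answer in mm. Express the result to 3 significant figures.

37.0 mm

Required rate k = F/δ = 1030/32.1 = 32.087 N/mm
D = (Gd⁴/(8N_a·k))^(1/3) = (77.3×10³·7.2⁴/(8·16·32.087))^(1/3)
  = (50578.7)^(1/3) = 36.9819 mm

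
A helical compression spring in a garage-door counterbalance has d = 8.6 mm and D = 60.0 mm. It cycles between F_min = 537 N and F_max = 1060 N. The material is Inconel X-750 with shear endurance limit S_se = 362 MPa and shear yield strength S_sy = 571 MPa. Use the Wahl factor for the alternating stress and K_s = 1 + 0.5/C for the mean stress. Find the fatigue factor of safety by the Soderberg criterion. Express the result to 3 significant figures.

C = D/d = 60.0/8.6 = 6.9767; K_W = (4C−1)/(4C−4)+0.615/C = 1.2136; K_s = 1+0.5/C = 1.0717
F_a = (F_max−F_min)/2 = 261.5 N; F_m = (F_max+F_min)/2 = 798.5 N
τ_a = K_W·8F_aD/(πd³) = 1.2136 × 62.816 = 76.235 MPa
τ_m = K_s·8F_mD/(πd³) = 1.0717 × 191.81 = 205.56 MPa
Soderberg: 1/n_f = τ_a/S_se + τ_m/S_sy = 76.235/362 + 205.56/571 = 0.21059 + 0.35999 = 0.57059
n_f = 1/0.57059 = 1.753

1.75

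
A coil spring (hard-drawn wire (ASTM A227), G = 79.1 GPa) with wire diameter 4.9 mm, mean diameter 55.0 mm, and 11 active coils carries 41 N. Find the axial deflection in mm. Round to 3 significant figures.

k = Gd⁴/(8D³N_a) = (79.1×10³)(4.9⁴)/(8·55.0³·11) = 3.1145 N/mm
δ = F/k = 41 / 3.1145 = 13.164 mm

13.2 mm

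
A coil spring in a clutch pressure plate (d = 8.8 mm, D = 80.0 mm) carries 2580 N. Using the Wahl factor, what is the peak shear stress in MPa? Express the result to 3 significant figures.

895 MPa

Spring index C = D/d = 80.0/8.8 = 9.0909
K_W = (4C−1)/(4C−4) + 0.615/C = 35.364/32.364 + 0.0677 = 1.1603
τ₀ = 8FD/(πd³) = 8·2580·80.0/(π·8.8³) = 1.6512e+06/2140.9 = 771.26 MPa
τ_max = K·τ₀ = 1.1603 × 771.26 = 894.93 MPa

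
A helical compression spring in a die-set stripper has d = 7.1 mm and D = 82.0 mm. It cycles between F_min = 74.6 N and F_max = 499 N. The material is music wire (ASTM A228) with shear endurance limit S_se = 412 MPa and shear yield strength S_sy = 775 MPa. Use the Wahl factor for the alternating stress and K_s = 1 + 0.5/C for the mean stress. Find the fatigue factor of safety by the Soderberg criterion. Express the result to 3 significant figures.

C = D/d = 82.0/7.1 = 11.5493; K_W = (4C−1)/(4C−4)+0.615/C = 1.1243; K_s = 1+0.5/C = 1.0433
F_a = (F_max−F_min)/2 = 212.2 N; F_m = (F_max+F_min)/2 = 286.8 N
τ_a = K_W·8F_aD/(πd³) = 1.1243 × 123.8 = 139.2 MPa
τ_m = K_s·8F_mD/(πd³) = 1.0433 × 167.32 = 174.57 MPa
Soderberg: 1/n_f = τ_a/S_se + τ_m/S_sy = 139.2/412 + 174.57/775 = 0.33785 + 0.22525 = 0.5631
n_f = 1/0.5631 = 1.776

1.78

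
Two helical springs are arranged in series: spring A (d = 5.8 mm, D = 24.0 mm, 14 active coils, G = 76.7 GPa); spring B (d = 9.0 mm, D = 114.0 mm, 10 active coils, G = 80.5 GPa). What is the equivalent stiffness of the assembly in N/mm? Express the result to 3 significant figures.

k_A = Gd⁴/(8D³N_a) = (76.7×10³)(5.8⁴)/(8·24.0³·14) = 56.06 N/mm
k_B = Gd⁴/(8D³N_a) = (80.5×10³)(9.0⁴)/(8·114.0³·10) = 4.4562 N/mm
Series: 1/k_eq = 1/56.06 + 1/4.4562 = 0.24225; k_eq = 4.128 N/mm

4.13 N/mm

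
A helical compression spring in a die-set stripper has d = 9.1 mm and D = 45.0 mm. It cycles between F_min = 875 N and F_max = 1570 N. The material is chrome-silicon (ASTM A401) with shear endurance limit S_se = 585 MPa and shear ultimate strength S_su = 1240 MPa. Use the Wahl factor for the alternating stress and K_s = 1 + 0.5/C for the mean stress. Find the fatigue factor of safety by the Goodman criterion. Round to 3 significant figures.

3.52

C = D/d = 45.0/9.1 = 4.9451; K_W = (4C−1)/(4C−4)+0.615/C = 1.3145; K_s = 1+0.5/C = 1.1011
F_a = (F_max−F_min)/2 = 347.5 N; F_m = (F_max+F_min)/2 = 1222.5 N
τ_a = K_W·8F_aD/(πd³) = 1.3145 × 52.842 = 69.46 MPa
τ_m = K_s·8F_mD/(πd³) = 1.1011 × 185.9 = 204.7 MPa
Goodman: 1/n_f = τ_a/S_se + τ_m/S_su = 69.46/585 + 204.7/1240 = 0.11874 + 0.16508 = 0.28381
n_f = 1/0.28381 = 3.523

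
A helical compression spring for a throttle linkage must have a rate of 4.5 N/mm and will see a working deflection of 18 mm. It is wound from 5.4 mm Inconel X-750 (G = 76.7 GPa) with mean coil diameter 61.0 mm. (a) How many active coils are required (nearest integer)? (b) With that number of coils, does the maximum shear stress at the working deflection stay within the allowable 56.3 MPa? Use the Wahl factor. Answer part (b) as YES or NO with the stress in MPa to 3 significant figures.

N_a = Gd⁴/(8D³k) = (76.7×10³)(5.4⁴)/(8·61.0³·4.5) = 7.981 → N_a = 8
Actual rate k = Gd⁴/(8D³·8) = 4.4895 N/mm
Working load F = kδ = 4.4895·18 = 80.812 N
C = 61.0/5.4 = 11.2963; K_W = (4C−1)/(4C−4)+0.615/C = 1.1273
τ_max = K_W·8FD/(πd³) = 1.1273·79.719 = 89.866 MPa
τ_max > 56.3 MPa → exceeds allowable

(a) 8 coils; (b) NO, τ_max = 89.9 MPa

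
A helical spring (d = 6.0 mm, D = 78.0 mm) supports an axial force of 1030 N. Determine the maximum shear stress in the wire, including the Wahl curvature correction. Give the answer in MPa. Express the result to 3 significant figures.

1050 MPa

Spring index C = D/d = 78.0/6.0 = 13.0000
K_W = (4C−1)/(4C−4) + 0.615/C = 51.000/48.000 + 0.0473 = 1.1098
τ₀ = 8FD/(πd³) = 8·1030·78.0/(π·6.0³) = 642720/678.58 = 947.15 MPa
τ_max = K·τ₀ = 1.1098 × 947.15 = 1051.2 MPa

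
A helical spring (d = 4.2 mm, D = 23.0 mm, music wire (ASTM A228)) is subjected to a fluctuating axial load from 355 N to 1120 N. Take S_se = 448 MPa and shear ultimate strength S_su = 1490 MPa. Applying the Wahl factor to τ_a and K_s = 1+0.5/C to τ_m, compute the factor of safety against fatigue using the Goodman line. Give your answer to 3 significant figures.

C = D/d = 23.0/4.2 = 5.4762; K_W = (4C−1)/(4C−4)+0.615/C = 1.2799; K_s = 1+0.5/C = 1.0913
F_a = (F_max−F_min)/2 = 382.5 N; F_m = (F_max+F_min)/2 = 737.5 N
τ_a = K_W·8F_aD/(πd³) = 1.2799 × 302.38 = 387 MPa
τ_m = K_s·8F_mD/(πd³) = 1.0913 × 583.02 = 636.25 MPa
Goodman: 1/n_f = τ_a/S_se + τ_m/S_su = 387/448 + 636.25/1490 = 0.86384 + 0.42701 = 1.2909
n_f = 1/1.2909 = 0.7747

0.775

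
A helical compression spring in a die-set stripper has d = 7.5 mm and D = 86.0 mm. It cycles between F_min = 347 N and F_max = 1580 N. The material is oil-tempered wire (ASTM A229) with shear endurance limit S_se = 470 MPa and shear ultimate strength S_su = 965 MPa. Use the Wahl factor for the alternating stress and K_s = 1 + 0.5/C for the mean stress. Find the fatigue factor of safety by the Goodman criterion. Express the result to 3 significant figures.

0.765

C = D/d = 86.0/7.5 = 11.4667; K_W = (4C−1)/(4C−4)+0.615/C = 1.1253; K_s = 1+0.5/C = 1.0436
F_a = (F_max−F_min)/2 = 616.5 N; F_m = (F_max+F_min)/2 = 963.5 N
τ_a = K_W·8F_aD/(πd³) = 1.1253 × 320.03 = 360.12 MPa
τ_m = K_s·8F_mD/(πd³) = 1.0436 × 500.16 = 521.97 MPa
Goodman: 1/n_f = τ_a/S_se + τ_m/S_su = 360.12/470 + 521.97/965 = 0.76622 + 0.54090 = 1.3071
n_f = 1/1.3071 = 0.765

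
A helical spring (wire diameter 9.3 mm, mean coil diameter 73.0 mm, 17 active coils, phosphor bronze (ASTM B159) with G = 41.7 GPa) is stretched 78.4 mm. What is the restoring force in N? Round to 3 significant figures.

k = Gd⁴/(8D³N_a) = (41.7×10³)(9.3⁴)/(8·73.0³·17) = 5.896 N/mm
F = k·δ = 5.896 × 78.4 = 462.25 N

462 N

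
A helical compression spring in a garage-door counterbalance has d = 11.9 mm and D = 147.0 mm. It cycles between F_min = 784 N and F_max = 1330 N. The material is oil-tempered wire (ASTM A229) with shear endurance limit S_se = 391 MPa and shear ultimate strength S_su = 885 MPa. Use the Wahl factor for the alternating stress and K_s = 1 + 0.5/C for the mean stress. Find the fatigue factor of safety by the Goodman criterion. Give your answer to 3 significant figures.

2.23

C = D/d = 147.0/11.9 = 12.3529; K_W = (4C−1)/(4C−4)+0.615/C = 1.1158; K_s = 1+0.5/C = 1.0405
F_a = (F_max−F_min)/2 = 273 N; F_m = (F_max+F_min)/2 = 1057 N
τ_a = K_W·8F_aD/(πd³) = 1.1158 × 60.643 = 67.668 MPa
τ_m = K_s·8F_mD/(πd³) = 1.0405 × 234.8 = 244.3 MPa
Goodman: 1/n_f = τ_a/S_se + τ_m/S_su = 67.668/391 + 244.3/885 = 0.17306 + 0.27605 = 0.44911
n_f = 1/0.44911 = 2.227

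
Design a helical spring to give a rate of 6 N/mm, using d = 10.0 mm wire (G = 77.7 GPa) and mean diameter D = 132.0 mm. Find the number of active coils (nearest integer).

N_a = Gd⁴/(8D³k) = (77.7×10³ × 10.0⁴)/(8 × 132.0³ × 6)
    = 7.77e+08 / 1.10398e+08 = 7.038 → 7 coils

7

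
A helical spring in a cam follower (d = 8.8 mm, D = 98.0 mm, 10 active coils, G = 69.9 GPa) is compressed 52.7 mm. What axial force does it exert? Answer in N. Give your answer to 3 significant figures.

293 N

k = Gd⁴/(8D³N_a) = (69.9×10³)(8.8⁴)/(8·98.0³·10) = 5.5672 N/mm
F = k·δ = 5.5672 × 52.7 = 293.39 N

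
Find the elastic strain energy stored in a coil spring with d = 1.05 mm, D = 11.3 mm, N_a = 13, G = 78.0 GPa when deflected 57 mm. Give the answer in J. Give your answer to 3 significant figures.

1.03 J

k = Gd⁴/(8D³N_a) = (78.0×10³)(1.05⁴)/(8·11.3³·13) = 0.63181 N/mm
U = ½kδ² = 0.5 × 0.63181 × 57² = 1026.4 N·mm = 1.0264 J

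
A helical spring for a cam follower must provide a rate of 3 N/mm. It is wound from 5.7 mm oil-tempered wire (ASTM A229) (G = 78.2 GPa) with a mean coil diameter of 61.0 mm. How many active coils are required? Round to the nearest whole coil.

15

N_a = Gd⁴/(8D³k) = (78.2×10³ × 5.7⁴)/(8 × 61.0³ × 3)
    = 8.25479e+07 / 5.44754e+06 = 15.15 → 15 coils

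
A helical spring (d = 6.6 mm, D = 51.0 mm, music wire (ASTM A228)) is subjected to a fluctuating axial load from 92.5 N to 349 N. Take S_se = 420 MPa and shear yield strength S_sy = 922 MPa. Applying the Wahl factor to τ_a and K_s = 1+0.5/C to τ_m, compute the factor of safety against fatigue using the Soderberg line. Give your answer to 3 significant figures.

3.58

C = D/d = 51.0/6.6 = 7.7273; K_W = (4C−1)/(4C−4)+0.615/C = 1.1911; K_s = 1+0.5/C = 1.0647
F_a = (F_max−F_min)/2 = 128.25 N; F_m = (F_max+F_min)/2 = 220.75 N
τ_a = K_W·8F_aD/(πd³) = 1.1911 × 57.934 = 69.004 MPa
τ_m = K_s·8F_mD/(πd³) = 1.0647 × 99.719 = 106.17 MPa
Soderberg: 1/n_f = τ_a/S_se + τ_m/S_sy = 69.004/420 + 106.17/922 = 0.16430 + 0.11515 = 0.27945
n_f = 1/0.27945 = 3.578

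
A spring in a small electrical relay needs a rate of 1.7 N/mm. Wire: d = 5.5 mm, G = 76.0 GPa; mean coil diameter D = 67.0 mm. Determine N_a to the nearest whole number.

N_a = Gd⁴/(8D³k) = (76.0×10³ × 5.5⁴)/(8 × 67.0³ × 1.7)
    = 6.95448e+07 / 4.09038e+06 = 17 → 17 coils

17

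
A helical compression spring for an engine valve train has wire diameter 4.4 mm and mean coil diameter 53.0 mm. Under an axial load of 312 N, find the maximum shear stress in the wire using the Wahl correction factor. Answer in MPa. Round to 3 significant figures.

Spring index C = D/d = 53.0/4.4 = 12.0455
K_W = (4C−1)/(4C−4) + 0.615/C = 47.182/44.182 + 0.0511 = 1.1190
τ₀ = 8FD/(πd³) = 8·312·53.0/(π·4.4³) = 132288/267.61 = 494.32 MPa
τ_max = K·τ₀ = 1.1190 × 494.32 = 553.13 MPa

553 MPa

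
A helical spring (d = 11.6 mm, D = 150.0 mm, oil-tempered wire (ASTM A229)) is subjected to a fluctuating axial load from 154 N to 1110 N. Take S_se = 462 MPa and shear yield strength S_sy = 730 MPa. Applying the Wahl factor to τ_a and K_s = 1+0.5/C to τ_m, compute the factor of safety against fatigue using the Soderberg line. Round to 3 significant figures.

2.00

C = D/d = 150.0/11.6 = 12.9310; K_W = (4C−1)/(4C−4)+0.615/C = 1.1104; K_s = 1+0.5/C = 1.0387
F_a = (F_max−F_min)/2 = 478 N; F_m = (F_max+F_min)/2 = 632 N
τ_a = K_W·8F_aD/(πd³) = 1.1104 × 116.97 = 129.89 MPa
τ_m = K_s·8F_mD/(πd³) = 1.0387 × 154.66 = 160.64 MPa
Soderberg: 1/n_f = τ_a/S_se + τ_m/S_sy = 129.89/462 + 160.64/730 = 0.28115 + 0.22005 = 0.5012
n_f = 1/0.5012 = 1.995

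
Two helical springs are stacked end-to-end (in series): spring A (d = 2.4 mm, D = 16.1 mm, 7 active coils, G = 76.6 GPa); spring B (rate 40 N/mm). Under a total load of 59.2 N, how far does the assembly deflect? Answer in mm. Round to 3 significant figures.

k_A = Gd⁴/(8D³N_a) = (76.6×10³)(2.4⁴)/(8·16.1³·7) = 10.874 N/mm
Series: 1/k_eq = 1/10.874 + 1/40 = 0.11696; k_eq = 8.55 N/mm
δ = F/k_eq = 59.2/8.55 = 6.9239 mm

6.92 mm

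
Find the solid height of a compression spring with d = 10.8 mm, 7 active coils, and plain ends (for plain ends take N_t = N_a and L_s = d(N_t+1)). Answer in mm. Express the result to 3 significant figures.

plain ends: N_t = N_a = 7
L_s = d·(N_t+1) = 10.8 × 8 = 86.4 mm

86.4 mm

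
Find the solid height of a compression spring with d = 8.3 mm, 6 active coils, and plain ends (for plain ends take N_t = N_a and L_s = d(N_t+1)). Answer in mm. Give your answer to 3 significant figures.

plain ends: N_t = N_a = 6
L_s = d·(N_t+1) = 8.3 × 7 = 58.1 mm

58.1 mm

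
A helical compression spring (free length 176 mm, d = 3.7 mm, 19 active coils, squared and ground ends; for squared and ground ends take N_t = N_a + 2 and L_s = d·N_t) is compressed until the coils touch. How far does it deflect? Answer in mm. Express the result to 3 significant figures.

N_t = 21; L_s = 3.7·21 = 77.7 mm
δ_solid = L₀ − L_s = 176 − 77.7 = 98.3 mm

98.3 mm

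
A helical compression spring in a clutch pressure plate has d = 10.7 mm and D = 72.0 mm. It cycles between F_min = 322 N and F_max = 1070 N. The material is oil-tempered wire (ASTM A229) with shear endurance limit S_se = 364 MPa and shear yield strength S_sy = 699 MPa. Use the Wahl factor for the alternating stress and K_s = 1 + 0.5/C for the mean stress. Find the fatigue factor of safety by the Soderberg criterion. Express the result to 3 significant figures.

C = D/d = 72.0/10.7 = 6.7290; K_W = (4C−1)/(4C−4)+0.615/C = 1.2223; K_s = 1+0.5/C = 1.0743
F_a = (F_max−F_min)/2 = 374 N; F_m = (F_max+F_min)/2 = 696 N
τ_a = K_W·8F_aD/(πd³) = 1.2223 × 55.975 = 68.419 MPa
τ_m = K_s·8F_mD/(πd³) = 1.0743 × 104.17 = 111.91 MPa
Soderberg: 1/n_f = τ_a/S_se + τ_m/S_sy = 68.419/364 + 111.91/699 = 0.18796 + 0.16010 = 0.34806
n_f = 1/0.34806 = 2.873

2.87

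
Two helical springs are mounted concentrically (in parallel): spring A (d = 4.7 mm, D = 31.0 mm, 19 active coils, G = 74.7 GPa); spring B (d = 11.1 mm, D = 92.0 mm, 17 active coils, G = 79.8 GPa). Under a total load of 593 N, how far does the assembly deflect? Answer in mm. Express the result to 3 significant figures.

30.4 mm

k_A = Gd⁴/(8D³N_a) = (74.7×10³)(4.7⁴)/(8·31.0³·19) = 8.0498 N/mm
k_B = Gd⁴/(8D³N_a) = (79.8×10³)(11.1⁴)/(8·92.0³·17) = 11.439 N/mm
Parallel: k_eq = 8.0498 + 11.439 = 19.489 N/mm
δ = F/k_eq = 593/19.489 = 30.428 mm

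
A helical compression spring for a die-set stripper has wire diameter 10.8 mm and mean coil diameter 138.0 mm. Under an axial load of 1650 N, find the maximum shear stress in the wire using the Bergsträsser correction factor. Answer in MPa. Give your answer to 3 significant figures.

Spring index C = D/d = 138.0/10.8 = 12.7778
K_B = (4C+2)/(4C−3) = 53.111/48.111 = 1.1039
τ₀ = 8FD/(πd³) = 8·1650·138.0/(π·10.8³) = 1.8216e+06/3957.5 = 460.29 MPa
τ_max = K·τ₀ = 1.1039 × 460.29 = 508.13 MPa

508 MPa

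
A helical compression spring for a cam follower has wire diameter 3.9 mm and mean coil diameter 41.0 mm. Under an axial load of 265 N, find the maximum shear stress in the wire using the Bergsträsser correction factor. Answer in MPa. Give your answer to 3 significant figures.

526 MPa

Spring index C = D/d = 41.0/3.9 = 10.5128
K_B = (4C+2)/(4C−3) = 44.051/39.051 = 1.1280
τ₀ = 8FD/(πd³) = 8·265·41.0/(π·3.9³) = 86920/186.36 = 466.42 MPa
τ_max = K·τ₀ = 1.1280 × 466.42 = 526.14 MPa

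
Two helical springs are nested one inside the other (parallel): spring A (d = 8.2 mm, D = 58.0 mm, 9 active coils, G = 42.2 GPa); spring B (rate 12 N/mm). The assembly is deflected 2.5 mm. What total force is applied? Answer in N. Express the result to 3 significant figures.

k_A = Gd⁴/(8D³N_a) = (42.2×10³)(8.2⁴)/(8·58.0³·9) = 13.582 N/mm
Parallel: k_eq = 13.582 + 12 = 25.582 N/mm
F = k_eq·δ = 25.582·2.5 = 63.954 N

64.0 N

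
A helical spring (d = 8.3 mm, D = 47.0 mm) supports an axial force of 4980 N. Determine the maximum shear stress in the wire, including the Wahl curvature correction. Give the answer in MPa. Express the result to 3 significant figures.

1320 MPa

Spring index C = D/d = 47.0/8.3 = 5.6627
K_W = (4C−1)/(4C−4) + 0.615/C = 21.651/18.651 + 0.1086 = 1.2695
τ₀ = 8FD/(πd³) = 8·4980·47.0/(π·8.3³) = 1.87248e+06/1796.3 = 1042.4 MPa
τ_max = K·τ₀ = 1.2695 × 1042.4 = 1323.3 MPa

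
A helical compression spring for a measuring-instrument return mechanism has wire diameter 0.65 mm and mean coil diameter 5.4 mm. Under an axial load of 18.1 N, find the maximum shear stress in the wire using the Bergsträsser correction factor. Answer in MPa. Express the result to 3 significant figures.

1060 MPa

Spring index C = D/d = 5.4/0.65 = 8.3077
K_B = (4C+2)/(4C−3) = 35.231/30.231 = 1.1654
τ₀ = 8FD/(πd³) = 8·18.1·5.4/(π·0.65³) = 781.92/0.86276 = 906.3 MPa
τ_max = K·τ₀ = 1.1654 × 906.3 = 1056.2 MPa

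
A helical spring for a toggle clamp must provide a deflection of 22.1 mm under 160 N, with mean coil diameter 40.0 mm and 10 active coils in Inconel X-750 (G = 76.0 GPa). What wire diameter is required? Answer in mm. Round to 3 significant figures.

4.70 mm

Required rate k = F/δ = 160/22.1 = 7.2398 N/mm
d = (8D³N_a·k / G)^(1/4) = (8·40.0³·10·7.2398 / (76.0×10³))^0.25
  = (487.74)^0.25 = 4.6994 mm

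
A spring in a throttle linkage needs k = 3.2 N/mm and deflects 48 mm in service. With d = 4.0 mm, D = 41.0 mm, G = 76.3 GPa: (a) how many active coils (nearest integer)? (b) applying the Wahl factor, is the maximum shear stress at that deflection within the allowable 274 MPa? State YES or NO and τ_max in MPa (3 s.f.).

N_a = Gd⁴/(8D³k) = (76.3×10³)(4.0⁴)/(8·41.0³·3.2) = 11.07 → N_a = 11
Actual rate k = Gd⁴/(8D³·11) = 3.2206 N/mm
Working load F = kδ = 3.2206·48 = 154.59 N
C = 41.0/4.0 = 10.2500; K_W = (4C−1)/(4C−4)+0.615/C = 1.1411
τ_max = K_W·8FD/(πd³) = 1.1411·252.18 = 287.76 MPa
τ_max > 274 MPa → exceeds allowable

(a) 11 coils; (b) NO, τ_max = 288 MPa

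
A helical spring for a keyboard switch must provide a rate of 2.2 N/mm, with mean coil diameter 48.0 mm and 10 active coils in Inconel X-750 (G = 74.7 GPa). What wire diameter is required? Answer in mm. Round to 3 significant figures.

4.02 mm

d = (8D³N_a·k / G)^(1/4) = (8·48.0³·10·2.2 / (74.7×10³))^0.25
  = (260.56)^0.25 = 4.0177 mm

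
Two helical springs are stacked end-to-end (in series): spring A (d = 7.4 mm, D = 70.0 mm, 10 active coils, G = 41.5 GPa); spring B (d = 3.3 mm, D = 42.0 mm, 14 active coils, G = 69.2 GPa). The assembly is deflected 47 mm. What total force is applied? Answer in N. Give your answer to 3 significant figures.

38.2 N

k_A = Gd⁴/(8D³N_a) = (41.5×10³)(7.4⁴)/(8·70.0³·10) = 4.5351 N/mm
k_B = Gd⁴/(8D³N_a) = (69.2×10³)(3.3⁴)/(8·42.0³·14) = 0.989 N/mm
Series: 1/k_eq = 1/4.5351 + 1/0.989 = 1.2316; k_eq = 0.81194 N/mm
F = k_eq·δ = 0.81194·47 = 38.161 N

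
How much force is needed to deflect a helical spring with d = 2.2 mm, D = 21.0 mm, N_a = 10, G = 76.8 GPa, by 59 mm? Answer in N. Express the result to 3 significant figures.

k = Gd⁴/(8D³N_a) = (76.8×10³)(2.2⁴)/(8·21.0³·10) = 2.4283 N/mm
F = k·δ = 2.4283 × 59 = 143.27 N

143 N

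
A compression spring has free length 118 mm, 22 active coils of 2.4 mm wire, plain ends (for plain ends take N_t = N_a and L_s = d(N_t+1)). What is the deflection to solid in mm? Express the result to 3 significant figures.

N_t = 22; L_s = 2.4·23 = 55.2 mm
δ_solid = L₀ − L_s = 118 − 55.2 = 62.8 mm

62.8 mm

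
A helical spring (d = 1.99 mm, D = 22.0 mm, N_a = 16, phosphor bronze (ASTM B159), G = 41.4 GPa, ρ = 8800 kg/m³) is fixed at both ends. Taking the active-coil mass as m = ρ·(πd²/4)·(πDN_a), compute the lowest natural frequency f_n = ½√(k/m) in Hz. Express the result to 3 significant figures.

k = Gd⁴/(8D³N_a) = (41.4×10³)(1.99⁴)/(8·22.0³·16) = 0.47636 N/mm = 476.36 N/m
Wire length L = πDN_a = π·22.0·16 = 1105.8 mm
m = ρ·(πd²/4)·L = 8800 × 3.1103×10⁻⁶ m² × 1.1058 m = 0.030267 kg
f_n = ½√(k/m) = 0.5·√(476.36/0.030267) = 0.5·√(15739) = 62.727 Hz

62.7 Hz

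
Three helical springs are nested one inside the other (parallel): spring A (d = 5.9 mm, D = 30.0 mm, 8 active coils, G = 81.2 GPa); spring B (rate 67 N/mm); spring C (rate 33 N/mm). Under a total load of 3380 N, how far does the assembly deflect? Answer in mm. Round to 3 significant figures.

k_A = Gd⁴/(8D³N_a) = (81.2×10³)(5.9⁴)/(8·30.0³·8) = 56.94 N/mm
Parallel: k_eq = 56.94 + 67 + 33 = 156.94 N/mm
δ = F/k_eq = 3380/156.94 = 21.537 mm

21.5 mm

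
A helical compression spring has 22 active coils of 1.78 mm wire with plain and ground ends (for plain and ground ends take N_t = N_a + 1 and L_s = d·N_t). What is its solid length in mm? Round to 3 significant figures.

40.9 mm

plain and ground ends: N_t = N_a + 1 = 22 + 1 = 23
L_s = d·N_t = 1.78 × 23 = 40.94 mm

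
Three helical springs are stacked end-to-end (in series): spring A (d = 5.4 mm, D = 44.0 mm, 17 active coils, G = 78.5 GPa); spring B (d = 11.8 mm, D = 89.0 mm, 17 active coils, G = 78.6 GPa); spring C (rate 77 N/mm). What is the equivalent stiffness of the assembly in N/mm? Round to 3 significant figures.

k_A = Gd⁴/(8D³N_a) = (78.5×10³)(5.4⁴)/(8·44.0³·17) = 5.7617 N/mm
k_B = Gd⁴/(8D³N_a) = (78.6×10³)(11.8⁴)/(8·89.0³·17) = 15.894 N/mm
Series: 1/k_eq = 1/5.7617 + 1/15.894 + 1/77 = 0.24946; k_eq = 4.0086 N/mm

4.01 N/mm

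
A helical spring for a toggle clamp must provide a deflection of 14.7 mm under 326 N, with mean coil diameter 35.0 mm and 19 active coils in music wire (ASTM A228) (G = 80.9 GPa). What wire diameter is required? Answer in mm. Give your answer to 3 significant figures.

6.50 mm

Required rate k = F/δ = 326/14.7 = 22.177 N/mm
d = (8D³N_a·k / G)^(1/4) = (8·35.0³·19·22.177 / (80.9×10³))^0.25
  = (1786.5)^0.25 = 6.5013 mm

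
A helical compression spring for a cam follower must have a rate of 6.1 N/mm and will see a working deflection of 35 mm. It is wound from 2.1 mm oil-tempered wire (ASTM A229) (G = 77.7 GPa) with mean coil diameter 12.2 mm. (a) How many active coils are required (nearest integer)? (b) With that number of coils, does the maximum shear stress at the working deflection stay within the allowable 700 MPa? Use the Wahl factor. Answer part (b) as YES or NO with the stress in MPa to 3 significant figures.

(a) 17 coils; (b) NO, τ_max = 907 MPa

N_a = Gd⁴/(8D³k) = (77.7×10³)(2.1⁴)/(8·12.2³·6.1) = 17.05 → N_a = 17
Actual rate k = Gd⁴/(8D³·17) = 6.119 N/mm
Working load F = kδ = 6.119·35 = 214.16 N
C = 12.2/2.1 = 5.8095; K_W = (4C−1)/(4C−4)+0.615/C = 1.2618
τ_max = K_W·8FD/(πd³) = 1.2618·718.44 = 906.53 MPa
τ_max > 700 MPa → exceeds allowable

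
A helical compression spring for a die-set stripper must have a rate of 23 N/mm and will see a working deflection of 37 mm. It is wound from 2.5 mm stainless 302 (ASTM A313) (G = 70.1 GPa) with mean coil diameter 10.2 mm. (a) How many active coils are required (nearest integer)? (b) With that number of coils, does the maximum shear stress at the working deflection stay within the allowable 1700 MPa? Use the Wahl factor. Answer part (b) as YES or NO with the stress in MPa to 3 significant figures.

(a) 14 coils; (b) NO, τ_max = 1980 MPa

N_a = Gd⁴/(8D³k) = (70.1×10³)(2.5⁴)/(8·10.2³·23) = 14.02 → N_a = 14
Actual rate k = Gd⁴/(8D³·14) = 23.039 N/mm
Working load F = kδ = 23.039·37 = 852.43 N
C = 10.2/2.5 = 4.0800; K_W = (4C−1)/(4C−4)+0.615/C = 1.3942
τ_max = K_W·8FD/(πd³) = 1.3942·1417 = 1975.7 MPa
τ_max > 1700 MPa → exceeds allowable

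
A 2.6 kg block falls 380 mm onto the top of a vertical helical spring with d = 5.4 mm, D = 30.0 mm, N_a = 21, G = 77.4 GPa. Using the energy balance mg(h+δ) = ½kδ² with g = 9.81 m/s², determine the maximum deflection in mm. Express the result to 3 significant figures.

38.4 mm

k = Gd⁴/(8D³N_a) = (77.4×10³)(5.4⁴)/(8·30.0³·21) = 14.509 N/mm
W = mg = 2.6 × 9.81 = 25.506 N
½kδ² − Wδ − Wh = 0 → δ = (W + √(W² + 2kWh))/k
δ = (25.506 + √(650.56 + 281254))/14.509 = (25.506 + 530.95)/14.509 = 38.352 mm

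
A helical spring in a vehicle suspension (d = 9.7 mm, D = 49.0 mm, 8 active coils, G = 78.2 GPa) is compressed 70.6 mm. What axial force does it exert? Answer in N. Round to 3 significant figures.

k = Gd⁴/(8D³N_a) = (78.2×10³)(9.7⁴)/(8·49.0³·8) = 91.944 N/mm
F = k·δ = 91.944 × 70.6 = 6491.3 N

6490 N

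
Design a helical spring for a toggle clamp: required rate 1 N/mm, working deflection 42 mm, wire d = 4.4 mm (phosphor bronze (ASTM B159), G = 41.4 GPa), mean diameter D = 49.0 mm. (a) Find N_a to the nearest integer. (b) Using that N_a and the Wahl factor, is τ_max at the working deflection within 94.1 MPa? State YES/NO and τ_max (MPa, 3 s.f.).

(a) 16 coils; (b) YES, τ_max = 71.6 MPa

N_a = Gd⁴/(8D³k) = (41.4×10³)(4.4⁴)/(8·49.0³·1) = 16.49 → N_a = 16
Actual rate k = Gd⁴/(8D³·16) = 1.0304 N/mm
Working load F = kδ = 1.0304·42 = 43.277 N
C = 49.0/4.4 = 11.1364; K_W = (4C−1)/(4C−4)+0.615/C = 1.1292
τ_max = K_W·8FD/(πd³) = 1.1292·63.393 = 71.584 MPa
τ_max ≤ 94.1 MPa → acceptable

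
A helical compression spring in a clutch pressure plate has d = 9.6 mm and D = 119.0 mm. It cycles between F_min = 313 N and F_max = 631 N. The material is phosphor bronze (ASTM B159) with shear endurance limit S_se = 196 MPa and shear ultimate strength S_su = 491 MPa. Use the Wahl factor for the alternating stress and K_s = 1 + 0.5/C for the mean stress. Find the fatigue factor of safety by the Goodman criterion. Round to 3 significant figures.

C = D/d = 119.0/9.6 = 12.3958; K_W = (4C−1)/(4C−4)+0.615/C = 1.1154; K_s = 1+0.5/C = 1.0403
F_a = (F_max−F_min)/2 = 159 N; F_m = (F_max+F_min)/2 = 472 N
τ_a = K_W·8F_aD/(πd³) = 1.1154 × 54.459 = 60.745 MPa
τ_m = K_s·8F_mD/(πd³) = 1.0403 × 161.66 = 168.19 MPa
Goodman: 1/n_f = τ_a/S_se + τ_m/S_su = 60.745/196 + 168.19/491 = 0.30992 + 0.34254 = 0.65246
n_f = 1/0.65246 = 1.533

1.53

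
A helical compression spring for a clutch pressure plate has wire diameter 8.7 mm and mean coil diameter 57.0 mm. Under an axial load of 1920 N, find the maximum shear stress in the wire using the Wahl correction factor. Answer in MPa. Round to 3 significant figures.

Spring index C = D/d = 57.0/8.7 = 6.5517
K_W = (4C−1)/(4C−4) + 0.615/C = 25.207/22.207 + 0.0939 = 1.2290
τ₀ = 8FD/(πd³) = 8·1920·57.0/(π·8.7³) = 875520/2068.7 = 423.21 MPa
τ_max = K·τ₀ = 1.2290 × 423.21 = 520.11 MPa

520 MPa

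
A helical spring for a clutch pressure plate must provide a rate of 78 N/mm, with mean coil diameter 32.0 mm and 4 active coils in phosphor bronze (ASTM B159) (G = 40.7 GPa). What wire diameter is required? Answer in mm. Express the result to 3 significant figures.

6.70 mm

d = (8D³N_a·k / G)^(1/4) = (8·32.0³·4·78 / (40.7×10³))^0.25
  = (2009.6)^0.25 = 6.6954 mm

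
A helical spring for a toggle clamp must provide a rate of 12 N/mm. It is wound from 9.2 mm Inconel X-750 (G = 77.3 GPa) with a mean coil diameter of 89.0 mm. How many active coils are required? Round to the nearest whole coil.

N_a = Gd⁴/(8D³k) = (77.3×10³ × 9.2⁴)/(8 × 89.0³ × 12)
    = 5.53772e+08 / 6.7677e+07 = 8.183 → 8 coils

8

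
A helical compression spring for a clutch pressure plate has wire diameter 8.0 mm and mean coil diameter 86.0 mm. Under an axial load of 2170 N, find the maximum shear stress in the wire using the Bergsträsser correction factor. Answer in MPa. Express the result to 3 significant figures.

Spring index C = D/d = 86.0/8.0 = 10.7500
K_B = (4C+2)/(4C−3) = 45.000/40.000 = 1.1250
τ₀ = 8FD/(πd³) = 8·2170·86.0/(π·8.0³) = 1.49296e+06/1608.5 = 928.17 MPa
τ_max = K·τ₀ = 1.1250 × 928.17 = 1044.2 MPa

1040 MPa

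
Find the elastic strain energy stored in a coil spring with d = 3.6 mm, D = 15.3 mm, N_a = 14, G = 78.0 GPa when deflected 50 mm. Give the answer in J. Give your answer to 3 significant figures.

k = Gd⁴/(8D³N_a) = (78.0×10³)(3.6⁴)/(8·15.3³·14) = 32.66 N/mm
U = ½kδ² = 0.5 × 32.66 × 50² = 40825 N·mm = 40.825 J

40.8 J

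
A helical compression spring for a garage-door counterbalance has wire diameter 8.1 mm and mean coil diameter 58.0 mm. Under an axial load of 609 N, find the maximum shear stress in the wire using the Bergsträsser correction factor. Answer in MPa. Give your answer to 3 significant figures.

202 MPa

Spring index C = D/d = 58.0/8.1 = 7.1605
K_B = (4C+2)/(4C−3) = 30.642/25.642 = 1.1950
τ₀ = 8FD/(πd³) = 8·609·58.0/(π·8.1³) = 282576/1669.6 = 169.25 MPa
τ_max = K·τ₀ = 1.1950 × 169.25 = 202.25 MPa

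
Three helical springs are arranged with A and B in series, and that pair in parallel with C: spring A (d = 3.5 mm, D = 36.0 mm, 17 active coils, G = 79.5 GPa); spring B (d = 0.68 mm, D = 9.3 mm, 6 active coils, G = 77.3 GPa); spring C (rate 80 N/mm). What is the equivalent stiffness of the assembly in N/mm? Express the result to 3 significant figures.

80.3 N/mm

k_A = Gd⁴/(8D³N_a) = (79.5×10³)(3.5⁴)/(8·36.0³·17) = 1.8802 N/mm
k_B = Gd⁴/(8D³N_a) = (77.3×10³)(0.68⁴)/(8·9.3³·6) = 0.42808 N/mm
Springs A,B series: k_AB = 1/(1/1.8802+1/0.42808) = 0.34869 N/mm; parallel with C: k_eq = 0.34869+80 = 80.349 N/mm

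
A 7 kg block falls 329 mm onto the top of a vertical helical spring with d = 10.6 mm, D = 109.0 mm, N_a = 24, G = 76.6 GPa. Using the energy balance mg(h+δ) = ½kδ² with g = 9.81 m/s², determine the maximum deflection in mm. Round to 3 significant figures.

127 mm

k = Gd⁴/(8D³N_a) = (76.6×10³)(10.6⁴)/(8·109.0³·24) = 3.8893 N/mm
W = mg = 7 × 9.81 = 68.67 N
½kδ² − Wδ − Wh = 0 → δ = (W + √(W² + 2kWh))/k
δ = (68.67 + √(4715.6 + 175738))/3.8893 = (68.67 + 424.8)/3.8893 = 126.88 mm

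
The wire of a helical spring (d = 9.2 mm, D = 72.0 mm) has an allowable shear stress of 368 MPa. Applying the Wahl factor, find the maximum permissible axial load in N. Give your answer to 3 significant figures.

C = D/d = 72.0/9.2 = 7.8261
K_W = (4C−1)/(4C−4) + 0.615/C = 30.304/27.304 + 0.0786 = 1.1885
τ_max = K·8FD/(πd³) → F_max = τ_allow·πd³/(8DK)
F_max = 368·π·9.2³/(8·72.0·1.1885) = 9.0025e+05/684.55 = 1315.1 N

1320 N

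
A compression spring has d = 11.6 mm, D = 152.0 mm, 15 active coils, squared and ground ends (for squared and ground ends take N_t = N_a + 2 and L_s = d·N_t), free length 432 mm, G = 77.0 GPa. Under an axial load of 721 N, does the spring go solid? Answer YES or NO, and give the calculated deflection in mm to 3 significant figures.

NO, δ = 218 mm

k = Gd⁴/(8D³N_a) = (77.0×10³)(11.6⁴)/(8·152.0³·15) = 3.3083 N/mm
N_t = 17; L_s = 11.6·17 = 197.2 mm; δ_solid = L₀ − L_s = 432 − 197.2 = 234.8 mm
δ = F/k = 721/3.3083 = 217.93 mm
δ < δ_solid → spring does not go solid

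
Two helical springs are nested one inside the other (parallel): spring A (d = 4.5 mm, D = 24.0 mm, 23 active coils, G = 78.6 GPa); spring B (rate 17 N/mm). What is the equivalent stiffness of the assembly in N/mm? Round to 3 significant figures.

29.7 N/mm

k_A = Gd⁴/(8D³N_a) = (78.6×10³)(4.5⁴)/(8·24.0³·23) = 12.671 N/mm
Parallel: k_eq = 12.671 + 17 = 29.671 N/mm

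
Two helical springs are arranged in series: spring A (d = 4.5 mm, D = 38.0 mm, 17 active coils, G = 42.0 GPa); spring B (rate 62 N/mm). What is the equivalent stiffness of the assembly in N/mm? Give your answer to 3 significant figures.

k_A = Gd⁴/(8D³N_a) = (42.0×10³)(4.5⁴)/(8·38.0³·17) = 2.3079 N/mm
Series: 1/k_eq = 1/2.3079 + 1/62 = 0.44943; k_eq = 2.225 N/mm

2.23 N/mm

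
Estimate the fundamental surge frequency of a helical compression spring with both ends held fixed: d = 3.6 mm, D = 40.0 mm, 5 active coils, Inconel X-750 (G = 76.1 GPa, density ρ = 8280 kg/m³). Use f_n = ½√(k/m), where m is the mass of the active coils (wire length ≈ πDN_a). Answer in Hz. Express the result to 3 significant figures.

k = Gd⁴/(8D³N_a) = (76.1×10³)(3.6⁴)/(8·40.0³·5) = 4.9929 N/mm = 4992.9 N/m
Wire length L = πDN_a = π·40.0·5 = 628.32 mm
m = ρ·(πd²/4)·L = 8280 × 10.179×10⁻⁶ m² × 0.62832 m = 0.052955 kg
f_n = ½√(k/m) = 0.5·√(4992.9/0.052955) = 0.5·√(94287) = 153.53 Hz

154 Hz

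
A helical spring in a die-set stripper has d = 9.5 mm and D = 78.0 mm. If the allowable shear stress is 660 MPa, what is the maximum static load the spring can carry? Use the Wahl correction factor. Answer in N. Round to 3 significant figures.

C = D/d = 78.0/9.5 = 8.2105
K_W = (4C−1)/(4C−4) + 0.615/C = 31.842/28.842 + 0.0749 = 1.1789
τ_max = K·8FD/(πd³) → F_max = τ_allow·πd³/(8DK)
F_max = 660·π·9.5³/(8·78.0·1.1789) = 1.7777e+06/735.65 = 2416.6 N

2420 N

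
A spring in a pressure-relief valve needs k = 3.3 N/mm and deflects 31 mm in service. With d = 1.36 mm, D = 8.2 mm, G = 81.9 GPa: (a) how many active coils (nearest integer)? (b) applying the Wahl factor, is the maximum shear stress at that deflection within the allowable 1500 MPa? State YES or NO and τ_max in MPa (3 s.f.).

N_a = Gd⁴/(8D³k) = (81.9×10³)(1.36⁴)/(8·8.2³·3.3) = 19.25 → N_a = 19
Actual rate k = Gd⁴/(8D³·19) = 3.3431 N/mm
Working load F = kδ = 3.3431·31 = 103.64 N
C = 8.2/1.36 = 6.0294; K_W = (4C−1)/(4C−4)+0.615/C = 1.2511
τ_max = K_W·8FD/(πd³) = 1.2511·860.31 = 1076.3 MPa
τ_max ≤ 1500 MPa → acceptable

(a) 19 coils; (b) YES, τ_max = 1080 MPa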